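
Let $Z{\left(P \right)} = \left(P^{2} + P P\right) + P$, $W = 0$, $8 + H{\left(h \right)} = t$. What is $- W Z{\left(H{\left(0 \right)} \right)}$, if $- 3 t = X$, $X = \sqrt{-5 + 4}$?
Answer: $0$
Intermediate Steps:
$X = i$ ($X = \sqrt{-1} = i \approx 1.0 i$)
$t = - \frac{i}{3} \approx - 0.33333 i$
$H{\left(h \right)} = -8 - \frac{i}{3}$
$Z{\left(P \right)} = P + 2 P^{2}$ ($Z{\left(P \right)} = \left(P^{2} + P^{2}\right) + P = 2 P^{2} + P = P + 2 P^{2}$)
$- W Z{\left(H{\left(0 \right)} \right)} = \left(-1\right) 0 \left(-8 - \frac{i}{3}\right) \left(1 + 2 \left(-8 - \frac{i}{3}\right)\right) = 0 \left(-8 - \frac{i}{3}\right) \left(1 - \left(16 + \frac{2 i}{3}\right)\right) = 0 \left(-8 - \frac{i}{3}\right) \left(-15 - \frac{2 i}{3}\right) = 0 \left(-15 - \frac{2 i}{3}\right) \left(-8 - \frac{i}{3}\right) = 0$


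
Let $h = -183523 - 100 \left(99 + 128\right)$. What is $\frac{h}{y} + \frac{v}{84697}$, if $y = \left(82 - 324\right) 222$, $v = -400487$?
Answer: $- \frac{1349764719}{1516753876} \approx -0.8899$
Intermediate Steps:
$y = -53724$ ($y = \left(-242\right) 222 = -53724$)
$h = -206223$ ($h = -183523 - 100 \cdot 227 = -183523 - 22700 = -206223$)
$\frac{h}{y} + \frac{v}{84697} = - \frac{206223}{-53724} - \frac{400487}{84697} = \left(-206223\right) \left(- \frac{1}{53724}\right) - \frac{400487}{84697} = \frac{68741}{17908} - \frac{400487}{84697} = - \frac{1349764719}{1516753876}$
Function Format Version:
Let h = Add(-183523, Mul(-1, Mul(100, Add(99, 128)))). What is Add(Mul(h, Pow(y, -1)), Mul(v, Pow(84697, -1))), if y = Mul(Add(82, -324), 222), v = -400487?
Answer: Rational(-1349764719, 1516753876) ≈ -0.88990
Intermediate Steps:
y = -53724 (y = Mul(-242, 222) = -53724)
h = -206223 (h = Add(-183523, Mul(-1, Mul(100, 227))) = Add(-183523, Mul(-1, 22700)) = Add(-183523, -22700) = -206223)
Add(Mul(h, Pow(y, -1)), Mul(v, Pow(84697, -1))) = Add(Mul(-206223, Pow(-53724, -1)), Mul(-400487, Pow(84697, -1))) = Add(Mul(-206223, Rational(-1, 53724)), Mul(-400487, Rational(1, 84697))) = Add(Rational(68741, 17908), Rational(-400487, 84697)) = Rational(-1349764719, 1516753876)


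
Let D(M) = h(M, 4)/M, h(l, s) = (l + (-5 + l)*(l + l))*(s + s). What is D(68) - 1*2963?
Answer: -1947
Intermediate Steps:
h(l, s) = 2*s*(l + 2*l*(-5 + l)) (h(l, s) = (l + (-5 + l)*(2*l))*(2*s) = (l + 2*l*(-5 + l))*(2*s) = 2*s*(l + 2*l*(-5 + l)))
D(M) = -72 + 16*M (D(M) = (2*M*4*(-9 + 2*M))/M = (8*M*(-9 + 2*M))/M = -72 + 16*M)
D(68) - 1*2963 = (-72 + 16*68) - 1*2963 = (-72 + 1088) - 2963 = 1016 - 2963 = -1947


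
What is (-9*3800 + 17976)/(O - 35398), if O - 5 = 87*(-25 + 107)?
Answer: 16224/28259 ≈ 0.57412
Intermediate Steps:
O = 7139 (O = 5 + 87*(-25 + 107) = 5 + 87*82 = 5 + 7134 = 7139)
(-9*3800 + 17976)/(O - 35398) = (-9*3800 + 17976)/(7139 - 35398) = (-34200 + 17976)/(-28259) = -16224*(-1/28259) = 16224/28259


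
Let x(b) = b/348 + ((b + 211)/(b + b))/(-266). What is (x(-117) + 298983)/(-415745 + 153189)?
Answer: -539686433555/473933534256 ≈ -1.1387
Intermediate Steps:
x(b) = b/348 - (211 + b)/(532*b) (x(b) = b*(1/348) + ((211 + b)/((2*b)))*(-1/266) = b/348 + ((211 + b)*(1/(2*b)))*(-1/266) = b/348 + ((211 + b)/(2*b))*(-1/266) = b/348 - (211 + b)/(532*b))
(x(-117) + 298983)/(-415745 + 153189) = ((1/46284)*(-18357 - 117*(-87 + 133*(-117)))/(-117) + 298983)/(-415745 + 153189) = ((1/46284)*(-1/117)*(-18357 - 117*(-87 - 15561)) + 298983)/(-262556) = ((1/46284)*(-1/117)*(-18357 - 117*(-15648)) + 298983)*(-1/262556) = ((1/46284)*(-1/117)*(-18357 + 1830816) + 298983)*(-1/262556) = ((1/46284)*(-1/117)*1812459 + 298983)*(-1/262556) = (-604153/1805076 + 298983)*(-1/262556) = (539686433555/1805076)*(-1/262556) = -539686433555/473933534256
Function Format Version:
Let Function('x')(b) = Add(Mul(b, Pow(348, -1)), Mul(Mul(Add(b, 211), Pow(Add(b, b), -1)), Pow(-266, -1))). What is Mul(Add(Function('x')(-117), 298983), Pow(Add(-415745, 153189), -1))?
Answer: Rational(-539686433555, 473933534256) ≈ -1.1387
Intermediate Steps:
Function('x')(b) = Add(Mul(Rational(1, 348), b), Mul(Rational(-1, 532), Pow(b, -1), Add(211, b))) (Function('x')(b) = Add(Mul(b, Rational(1, 348)), Mul(Mul(Add(211, b), Pow(Mul(2, b), -1)), Rational(-1, 266))) = Add(Mul(Rational(1, 348), b), Mul(Mul(Add(211, b), Mul(Rational(1, 2), Pow(b, -1))), Rational(-1, 266))) = Add(Mul(Rational(1, 348), b), Mul(Mul(Rational(1, 2), Pow(b, -1), Add(211, b)), Rational(-1, 266))) = Add(Mul(Rational(1, 348), b), Mul(Rational(-1, 532), Pow(b, -1), Add(211, b))))
Mul(Add(Function('x')(-117), 298983), Pow(Add(-415745, 153189), -1)) = Mul(Add(Mul(Rational(1, 46284), Pow(-117, -1), Add(-18357, Mul(-117, Add(-87, Mul(133, -117))))), 298983), Pow(Add(-415745, 153189), -1)) = Mul(Add(Mul(Rational(1, 46284), Rational(-1, 117), Add(-18357, Mul(-117, Add(-87, -15561)))), 298983), Pow(-262556, -1)) = Mul(Add(Mul(Rational(1, 46284), Rational(-1, 117), Add(-18357, Mul(-117, -15648))), 298983), Rational(-1, 262556)) = Mul(Add(Mul(Rational(1, 46284), Rational(-1, 117), Add(-18357, 1830816)), 298983), Rational(-1, 262556)) = Mul(Add(Mul(Rational(1, 46284), Rational(-1, 117), 1812459), 298983), Rational(-1, 262556)) = Mul(Add(Rational(-604153, 1805076), 298983), Rational(-1, 262556)) = Mul(Rational(539686433555, 1805076), Rational(-1, 262556)) = Rational(-539686433555, 473933534256)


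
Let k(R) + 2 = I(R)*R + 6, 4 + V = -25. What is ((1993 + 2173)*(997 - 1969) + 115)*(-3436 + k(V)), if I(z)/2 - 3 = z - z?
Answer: 14601548622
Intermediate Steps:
V = -29 (V = -4 - 25 = -29)
I(z) = 6 (I(z) = 6 + 2*(z - z) = 6 + 2*0 = 6 + 0 = 6)
k(R) = 4 + 6*R (k(R) = -2 + (6*R + 6) = -2 + (6 + 6*R) = 4 + 6*R)
((1993 + 2173)*(997 - 1969) + 115)*(-3436 + k(V)) = ((1993 + 2173)*(997 - 1969) + 115)*(-3436 + (4 + 6*(-29))) = (4166*(-972) + 115)*(-3436 + (4 - 174)) = (-4049352 + 115)*(-3436 - 170) = -4049237*(-3606) = 14601548622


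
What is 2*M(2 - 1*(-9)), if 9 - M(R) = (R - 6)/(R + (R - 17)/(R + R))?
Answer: 1007/59 ≈ 17.068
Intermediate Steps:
M(R) = 9 - (-6 + R)/(R + (-17 + R)/(2*R)) (M(R) = 9 - (R - 6)/(R + (R - 17)/(R + R)) = 9 - (-6 + R)/(R + (-17 + R)/((2*R))) = 9 - (-6 + R)/(R + (-17 + R)*(1/(2*R))) = 9 - (-6 + R)/(R + (-17 + R)/(2*R)))
2*M(2 - 1*(-9)) = 2*((-153 + 16*(2 - 1*(-9))**2 + 21*(2 - 1*(-9)))/(-17 + (2 - 1*(-9)) + 2*(2 - 1*(-9))**2)) = 2*((-153 + 16*(2 + 9)**2 + 21*(2 + 9))/(-17 + (2 + 9) + 2*(2 + 9)**2)) = 2*((-153 + 16*11**2 + 21*11)/(-17 + 11 + 2*11**2)) = 2*((-153 + 16*121 + 231)/(-17 + 11 + 2*121)) = 2*((-153 + 1936 + 231)/(-17 + 11 + 242)) = 2*(2014/236) = 2*((1/236)*2014) = 2*(1007/118) = 1007/59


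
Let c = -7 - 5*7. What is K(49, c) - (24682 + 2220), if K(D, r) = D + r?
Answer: -26895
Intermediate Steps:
c = -42 (c = -7 - 35 = -42)
K(49, c) - (24682 + 2220) = (49 - 42) - (24682 + 2220) = 7 - 1*26902 = 7 - 26902 = -26895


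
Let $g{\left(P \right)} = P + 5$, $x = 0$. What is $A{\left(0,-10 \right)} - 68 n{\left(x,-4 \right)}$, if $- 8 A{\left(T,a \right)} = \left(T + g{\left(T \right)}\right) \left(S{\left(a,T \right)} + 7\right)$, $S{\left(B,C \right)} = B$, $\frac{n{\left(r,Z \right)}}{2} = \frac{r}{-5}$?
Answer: $\frac{15}{8} \approx 1.875$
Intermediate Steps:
$n{\left(r,Z \right)} = - \frac{2 r}{5}$ ($n{\left(r,Z \right)} = 2 \frac{r}{-5} = 2 r \left(- \frac{1}{5}\right) = 2 \left(- \frac{r}{5}\right) = - \frac{2 r}{5}$)
$g{\left(P \right)} = 5 + P$
$A{\left(T,a \right)} = - \frac{\left(5 + 2 T\right) \left(7 + a\right)}{8}$ ($A{\left(T,a \right)} = - \frac{\left(T + \left(5 + T\right)\right) \left(a + 7\right)}{8} = - \frac{\left(5 + 2 T\right) \left(7 + a\right)}{8}$)
$A{\left(0,-10 \right)} - 68 n{\left(x,-4 \right)} = \left(- \frac{35}{8} - 0 - 0 \left(-10\right) - - \frac{5 \left(5 + 0\right)}{4}\right) - 68 \left(\left(- \frac{2}{5}\right) 0\right) = \left(- \frac{35}{8} + 0 + 0 - \left(- \frac{5}{4}\right) 5\right) - 0 = \left(- \frac{35}{8} + 0 + 0 + \frac{25}{4}\right) + 0 = \frac{15}{8} + 0 = \frac{15}{8}$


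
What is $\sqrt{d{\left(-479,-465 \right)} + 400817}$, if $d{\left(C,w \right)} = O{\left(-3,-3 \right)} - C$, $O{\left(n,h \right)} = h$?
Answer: $\sqrt{401293} \approx 633.48$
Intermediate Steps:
$d{\left(C,w \right)} = -3 - C$
$\sqrt{d{\left(-479,-465 \right)} + 400817} = \sqrt{\left(-3 - -479\right) + 400817} = \sqrt{\left(-3 + 479\right) + 400817} = \sqrt{476 + 400817} = \sqrt{401293}$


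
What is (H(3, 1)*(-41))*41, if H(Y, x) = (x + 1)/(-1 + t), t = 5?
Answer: -1681/2 ≈ -840.50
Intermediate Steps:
H(Y, x) = ¼ + x/4 (H(Y, x) = (x + 1)/(-1 + 5) = (1 + x)/4 = (1 + x)*(¼) = ¼ + x/4)
(H(3, 1)*(-41))*41 = ((¼ + (¼)*1)*(-41))*41 = ((¼ + ¼)*(-41))*41 = ((½)*(-41))*41 = -41/2*41 = -1681/2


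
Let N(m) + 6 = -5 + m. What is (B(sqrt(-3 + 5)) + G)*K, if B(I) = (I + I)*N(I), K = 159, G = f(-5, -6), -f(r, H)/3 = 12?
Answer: -5088 - 3498*sqrt(2) ≈ -10035.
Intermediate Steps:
f(r, H) = -36 (f(r, H) = -3*12 = -36)
N(m) = -11 + m (N(m) = -6 + (-5 + m) = -11 + m)
G = -36
B(I) = 2*I*(-11 + I) (B(I) = (I + I)*(-11 + I) = (2*I)*(-11 + I) = 2*I*(-11 + I))
(B(sqrt(-3 + 5)) + G)*K = (2*sqrt(-3 + 5)*(-11 + sqrt(-3 + 5)) - 36)*159 = (2*sqrt(2)*(-11 + sqrt(2)) - 36)*159 = (-36 + 2*sqrt(2)*(-11 + sqrt(2)))*159 = -5724 + 318*sqrt(2)*(-11 + sqrt(2))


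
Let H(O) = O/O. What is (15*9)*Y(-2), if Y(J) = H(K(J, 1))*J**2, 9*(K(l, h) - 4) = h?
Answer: 540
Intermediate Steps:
K(l, h) = 4 + h/9
H(O) = 1
Y(J) = J**2 (Y(J) = 1*J**2 = J**2)
(15*9)*Y(-2) = (15*9)*(-2)**2 = 135*4 = 540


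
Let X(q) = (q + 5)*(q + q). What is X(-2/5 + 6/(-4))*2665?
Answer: -313937/10 ≈ -31394.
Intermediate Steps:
X(q) = 2*q*(5 + q) (X(q) = (5 + q)*(2*q) = 2*q*(5 + q))
X(-2/5 + 6/(-4))*2665 = (2*(-2/5 + 6/(-4))*(5 + (-2/5 + 6/(-4))))*2665 = (2*(-2*⅕ + 6*(-¼))*(5 + (-2*⅕ + 6*(-¼))))*2665 = (2*(-⅖ - 3/2)*(5 + (-⅖ - 3/2)))*2665 = (2*(-19/10)*(5 - 19/10))*2665 = (2*(-19/10)*(31/10))*2665 = -589/50*2665 = -313937/10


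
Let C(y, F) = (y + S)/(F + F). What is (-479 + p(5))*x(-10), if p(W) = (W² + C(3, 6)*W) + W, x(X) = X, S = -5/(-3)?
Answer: 40235/9 ≈ 4470.6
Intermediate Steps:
S = 5/3 (S = -5*(-⅓) = 5/3 ≈ 1.6667)
C(y, F) = (5/3 + y)/(2*F) (C(y, F) = (y + 5/3)/(F + F) = (5/3 + y)/((2*F)) = (5/3 + y)*(1/(2*F)) = (5/3 + y)/(2*F))
p(W) = W² + 25*W/18 (p(W) = (W² + ((⅙)*(5 + 3*3)/6)*W) + W = (W² + ((⅙)*(⅙)*(5 + 9))*W) + W = (W² + ((⅙)*(⅙)*14)*W) + W = (W² + 7*W/18) + W = W² + 25*W/18)
(-479 + p(5))*x(-10) = (-479 + (1/18)*5*(25 + 18*5))*(-10) = (-479 + (1/18)*5*(25 + 90))*(-10) = (-479 + (1/18)*5*115)*(-10) = (-479 + 575/18)*(-10) = -8047/18*(-10) = 40235/9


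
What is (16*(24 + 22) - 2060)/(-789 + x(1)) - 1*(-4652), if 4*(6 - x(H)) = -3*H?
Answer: 14561404/3129 ≈ 4653.7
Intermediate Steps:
x(H) = 6 + 3*H/4 (x(H) = 6 - (-3)*H/4 = 6 + 3*H/4)
(16*(24 + 22) - 2060)/(-789 + x(1)) - 1*(-4652) = (16*(24 + 22) - 2060)/(-789 + (6 + (¾)*1)) - 1*(-4652) = (16*46 - 2060)/(-789 + (6 + ¾)) + 4652 = (736 - 2060)/(-789 + 27/4) + 4652 = -1324/(-3129/4) + 4652 = -1324*(-4/3129) + 4652 = 5296/3129 + 4652 = 14561404/3129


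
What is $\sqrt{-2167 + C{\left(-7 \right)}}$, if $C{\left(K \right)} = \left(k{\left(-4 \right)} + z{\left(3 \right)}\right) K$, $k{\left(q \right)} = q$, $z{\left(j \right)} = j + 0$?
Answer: $12 i \sqrt{15} \approx 46.476 i$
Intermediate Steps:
$z{\left(j \right)} = j$
$C{\left(K \right)} = - K$ ($C{\left(K \right)} = \left(-4 + 3\right) K = - K$)
$\sqrt{-2167 + C{\left(-7 \right)}} = \sqrt{-2167 - -7} = \sqrt{-2167 + 7} = \sqrt{-2160} = 12 i \sqrt{15}$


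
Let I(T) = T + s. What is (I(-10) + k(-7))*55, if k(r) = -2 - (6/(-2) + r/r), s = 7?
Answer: -165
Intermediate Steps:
I(T) = 7 + T (I(T) = T + 7 = 7 + T)
k(r) = 0 (k(r) = -2 - (6*(-1/2) + 1) = -2 - (-3 + 1) = -2 - 1*(-2) = -2 + 2 = 0)
(I(-10) + k(-7))*55 = ((7 - 10) + 0)*55 = (-3 + 0)*55 = -3*55 = -165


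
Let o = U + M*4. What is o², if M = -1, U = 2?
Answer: 4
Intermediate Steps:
o = -2 (o = 2 - 1*4 = 2 - 4 = -2)
o² = (-2)² = 4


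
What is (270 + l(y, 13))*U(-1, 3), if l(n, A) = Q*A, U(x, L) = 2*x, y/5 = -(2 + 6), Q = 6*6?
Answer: -1476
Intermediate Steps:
Q = 36
y = -40 (y = 5*(-(2 + 6)) = 5*(-1*8) = 5*(-8) = -40)
l(n, A) = 36*A
(270 + l(y, 13))*U(-1, 3) = (270 + 36*13)*(2*(-1)) = (270 + 468)*(-2) = 738*(-2) = -1476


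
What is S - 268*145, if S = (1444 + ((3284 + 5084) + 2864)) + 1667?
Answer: -24517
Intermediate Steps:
S = 14343 (S = (1444 + (8368 + 2864)) + 1667 = (1444 + 11232) + 1667 = 12676 + 1667 = 14343)
S - 268*145 = 14343 - 268*145 = 14343 - 38860 = -24517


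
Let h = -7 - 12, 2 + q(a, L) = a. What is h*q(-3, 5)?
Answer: 95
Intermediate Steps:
q(a, L) = -2 + a
h = -19
h*q(-3, 5) = -19*(-2 - 3) = -19*(-5) = 95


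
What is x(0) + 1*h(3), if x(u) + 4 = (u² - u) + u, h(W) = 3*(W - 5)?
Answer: -10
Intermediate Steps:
h(W) = -15 + 3*W (h(W) = 3*(-5 + W) = -15 + 3*W)
x(u) = -4 + u² (x(u) = -4 + ((u² - u) + u) = -4 + u²)
x(0) + 1*h(3) = (-4 + 0²) + 1*(-15 + 3*3) = (-4 + 0) + 1*(-15 + 9) = -4 + 1*(-6) = -4 - 6 = -10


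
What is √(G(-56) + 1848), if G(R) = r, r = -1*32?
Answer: 2*√454 ≈ 42.615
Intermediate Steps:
r = -32
G(R) = -32
√(G(-56) + 1848) = √(-32 + 1848) = √1816 = 2*√454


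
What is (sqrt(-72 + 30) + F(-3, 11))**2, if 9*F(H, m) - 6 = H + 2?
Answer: -3377/81 + 10*I*sqrt(42)/9 ≈ -41.691 + 7.2008*I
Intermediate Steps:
F(H, m) = 8/9 + H/9 (F(H, m) = 2/3 + (H + 2)/9 = 2/3 + (2 + H)/9 = 2/3 + (2/9 + H/9) = 8/9 + H/9)
(sqrt(-72 + 30) + F(-3, 11))**2 = (sqrt(-72 + 30) + (8/9 + (1/9)*(-3)))**2 = (sqrt(-42) + (8/9 - 1/3))**2 = (I*sqrt(42) + 5/9)**2 = (5/9 + I*sqrt(42))**2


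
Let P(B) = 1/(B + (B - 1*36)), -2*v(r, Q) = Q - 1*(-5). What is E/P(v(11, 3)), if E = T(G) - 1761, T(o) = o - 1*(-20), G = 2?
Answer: 76516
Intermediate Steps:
v(r, Q) = -5/2 - Q/2 (v(r, Q) = -(Q - 1*(-5))/2 = -(Q + 5)/2 = -(5 + Q)/2 = -5/2 - Q/2)
T(o) = 20 + o (T(o) = o + 20 = 20 + o)
P(B) = 1/(-36 + 2*B) (P(B) = 1/(B + (B - 36)) = 1/(B + (-36 + B)) = 1/(-36 + 2*B))
E = -1739 (E = (20 + 2) - 1761 = 22 - 1761 = -1739)
E/P(v(11, 3)) = -1739/(1/(2*(-18 + (-5/2 - ½*3)))) = -1739/(1/(2*(-18 + (-5/2 - 3/2)))) = -1739/(1/(2*(-18 - 4))) = -1739/((½)/(-22)) = -1739/((½)*(-1/22)) = -1739/(-1/44) = -1739*(-44) = 76516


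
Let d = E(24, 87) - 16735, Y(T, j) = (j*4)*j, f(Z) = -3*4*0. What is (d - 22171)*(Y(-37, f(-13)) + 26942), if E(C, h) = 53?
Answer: -1046777526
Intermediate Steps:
f(Z) = 0 (f(Z) = -12*0 = 0)
Y(T, j) = 4*j² (Y(T, j) = (4*j)*j = 4*j²)
d = -16682 (d = 53 - 16735 = -16682)
(d - 22171)*(Y(-37, f(-13)) + 26942) = (-16682 - 22171)*(4*0² + 26942) = -38853*(4*0 + 26942) = -38853*(0 + 26942) = -38853*26942 = -1046777526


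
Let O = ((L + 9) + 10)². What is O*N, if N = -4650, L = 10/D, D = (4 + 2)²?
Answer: -93316975/54 ≈ -1.7281e+6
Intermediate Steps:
D = 36 (D = 6² = 36)
L = 5/18 (L = 10/36 = 10*(1/36) = 5/18 ≈ 0.27778)
O = 120409/324 (O = ((5/18 + 9) + 10)² = (167/18 + 10)² = (347/18)² = 120409/324 ≈ 371.63)
O*N = (120409/324)*(-4650) = -93316975/54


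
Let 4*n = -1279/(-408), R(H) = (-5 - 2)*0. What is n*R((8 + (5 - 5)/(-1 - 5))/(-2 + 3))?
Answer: 0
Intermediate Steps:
R(H) = 0 (R(H) = -7*0 = 0)
n = 1279/1632 (n = (-1279/(-408))/4 = (-1279*(-1/408))/4 = (¼)*(1279/408) = 1279/1632 ≈ 0.78370)
n*R((8 + (5 - 5)/(-1 - 5))/(-2 + 3)) = (1279/1632)*0 = 0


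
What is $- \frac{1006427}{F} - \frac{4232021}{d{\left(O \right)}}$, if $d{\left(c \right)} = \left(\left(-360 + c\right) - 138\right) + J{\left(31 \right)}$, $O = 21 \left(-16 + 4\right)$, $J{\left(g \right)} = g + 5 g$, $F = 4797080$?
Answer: $\frac{107982849329}{14391240} \approx 7503.4$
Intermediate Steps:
$J{\left(g \right)} = 6 g$
$O = -252$ ($O = 21 \left(-12\right) = -252$)
$d{\left(c \right)} = -312 + c$ ($d{\left(c \right)} = \left(\left(-360 + c\right) - 138\right) + 6 \cdot 31 = \left(-498 + c\right) + 186 = -312 + c$)
$- \frac{1006427}{F} - \frac{4232021}{d{\left(O \right)}} = - \frac{1006427}{4797080} - \frac{4232021}{-312 - 252} = \left(-1006427\right) \frac{1}{4797080} - \frac{4232021}{-564} = - \frac{1006427}{4797080} - - \frac{90043}{12} = - \frac{1006427}{4797080} + \frac{90043}{12} = \frac{107982849329}{14391240}$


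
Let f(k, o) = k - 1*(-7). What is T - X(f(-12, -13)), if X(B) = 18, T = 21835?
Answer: 21817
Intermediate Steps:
f(k, o) = 7 + k (f(k, o) = k + 7 = 7 + k)
T - X(f(-12, -13)) = 21835 - 1*18 = 21835 - 18 = 21817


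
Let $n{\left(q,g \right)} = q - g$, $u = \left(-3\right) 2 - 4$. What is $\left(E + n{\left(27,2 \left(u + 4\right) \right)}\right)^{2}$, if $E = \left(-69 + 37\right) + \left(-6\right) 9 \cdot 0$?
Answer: $49$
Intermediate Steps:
$u = -10$ ($u = -6 - 4 = -10$)
$E = -32$ ($E = -32 - 0 = -32 + 0 = -32$)
$\left(E + n{\left(27,2 \left(u + 4\right) \right)}\right)^{2} = \left(-32 + \left(27 - 2 \left(-10 + 4\right)\right)\right)^{2} = \left(-32 + \left(27 - 2 \left(-6\right)\right)\right)^{2} = \left(-32 + \left(27 - -12\right)\right)^{2} = \left(-32 + \left(27 + 12\right)\right)^{2} = \left(-32 + 39\right)^{2} = 7^{2} = 49$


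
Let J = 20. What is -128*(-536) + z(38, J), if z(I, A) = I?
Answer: 68646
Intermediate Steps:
-128*(-536) + z(38, J) = -128*(-536) + 38 = 68608 + 38 = 68646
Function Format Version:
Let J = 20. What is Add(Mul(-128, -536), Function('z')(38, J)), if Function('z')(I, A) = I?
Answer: 68646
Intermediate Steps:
Add(Mul(-128, -536), Function('z')(38, J)) = Add(Mul(-128, -536), 38) = Add(68608, 38) = 68646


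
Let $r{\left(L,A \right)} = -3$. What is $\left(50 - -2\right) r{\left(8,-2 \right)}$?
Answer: $-156$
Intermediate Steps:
$\left(50 - -2\right) r{\left(8,-2 \right)} = \left(50 - -2\right) \left(-3\right) = \left(50 + \left(-3 + 5\right)\right) \left(-3\right) = \left(50 + 2\right) \left(-3\right) = 52 \left(-3\right) = -156$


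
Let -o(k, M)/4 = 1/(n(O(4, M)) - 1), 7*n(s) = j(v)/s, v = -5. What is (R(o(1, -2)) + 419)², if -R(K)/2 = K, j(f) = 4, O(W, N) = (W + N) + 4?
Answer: 60730849/361 ≈ 1.6823e+5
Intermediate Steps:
O(W, N) = 4 + N + W (O(W, N) = (N + W) + 4 = 4 + N + W)
n(s) = 4/(7*s) (n(s) = (4/s)/7 = 4/(7*s))
o(k, M) = -4/(-1 + 4/(7*(8 + M))) (o(k, M) = -4/(4/(7*(4 + M + 4)) - 1) = -4/(4/(7*(8 + M)) - 1) = -4/(-1 + 4/(7*(8 + M))))
R(K) = -2*K
(R(o(1, -2)) + 419)² = (-56*(8 - 2)/(52 + 7*(-2)) + 419)² = (-56*6/(52 - 14) + 419)² = (-56*6/38 + 419)² = (-2*84/19 + 419)² = (-168/19 + 419)² = (7793/19)² = 60730849/361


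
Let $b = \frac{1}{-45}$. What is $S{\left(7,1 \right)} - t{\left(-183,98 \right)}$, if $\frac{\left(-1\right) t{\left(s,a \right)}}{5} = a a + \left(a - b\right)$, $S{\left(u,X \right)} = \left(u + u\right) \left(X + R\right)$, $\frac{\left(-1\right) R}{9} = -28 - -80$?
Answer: $\frac{377749}{9} \approx 41972.0$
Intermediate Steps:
$b = - \frac{1}{45} \approx -0.022222$
$R = -468$ ($R = - 9 \left(-28 - -80\right) = - 9 \left(-28 + 80\right) = \left(-9\right) 52 = -468$)
$S{\left(u,X \right)} = 2 u \left(-468 + X\right)$ ($S{\left(u,X \right)} = \left(u + u\right) \left(X - 468\right) = 2 u \left(-468 + X\right)$)
$t{\left(s,a \right)} = - \frac{1}{9} - 5 a - 5 a^{2}$ ($t{\left(s,a \right)} = - 5 \left(a a + \left(a - - \frac{1}{45}\right)\right) = - 5 \left(a^{2} + \left(a + \frac{1}{45}\right)\right) = - 5 \left(a^{2} + \left(\frac{1}{45} + a\right)\right) = - 5 \left(\frac{1}{45} + a + a^{2}\right) = - \frac{1}{9} - 5 a - 5 a^{2}$)
$S{\left(7,1 \right)} - t{\left(-183,98 \right)} = 2 \cdot 7 \left(-468 + 1\right) - \left(- \frac{1}{9} - 490 - 5 \cdot 98^{2}\right) = 2 \cdot 7 \left(-467\right) - \left(- \frac{1}{9} - 490 - 48020\right) = -6538 - \left(- \frac{1}{9} - 490 - 48020\right) = -6538 - - \frac{436591}{9} = -6538 + \frac{436591}{9} = \frac{377749}{9}$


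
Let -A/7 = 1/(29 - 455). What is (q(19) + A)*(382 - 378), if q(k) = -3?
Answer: -2542/213 ≈ -11.934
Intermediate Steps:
A = 7/426 (A = -7/(29 - 455) = -7/(-426) = -7*(-1/426) = 7/426 ≈ 0.016432)
(q(19) + A)*(382 - 378) = (-3 + 7/426)*(382 - 378) = -1271/426*4 = -2542/213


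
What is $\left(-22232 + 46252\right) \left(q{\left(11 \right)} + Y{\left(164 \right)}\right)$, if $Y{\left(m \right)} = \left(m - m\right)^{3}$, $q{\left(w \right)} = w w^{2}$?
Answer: $31970620$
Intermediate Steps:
$q{\left(w \right)} = w^{3}$
$Y{\left(m \right)} = 0$ ($Y{\left(m \right)} = 0^{3} = 0$)
$\left(-22232 + 46252\right) \left(q{\left(11 \right)} + Y{\left(164 \right)}\right) = \left(-22232 + 46252\right) \left(11^{3} + 0\right) = 24020 \left(1331 + 0\right) = 24020 \cdot 1331 = 31970620$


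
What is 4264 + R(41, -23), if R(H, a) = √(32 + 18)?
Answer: 4264 + 5*√2 ≈ 4271.1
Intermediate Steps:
R(H, a) = 5*√2 (R(H, a) = √50 = 5*√2)
4264 + R(41, -23) = 4264 + 5*√2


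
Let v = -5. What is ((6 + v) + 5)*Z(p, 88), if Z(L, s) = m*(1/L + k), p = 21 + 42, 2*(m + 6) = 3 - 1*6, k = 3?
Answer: -950/7 ≈ -135.71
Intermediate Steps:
m = -15/2 (m = -6 + (3 - 1*6)/2 = -6 + (3 - 6)/2 = -6 + (1/2)*(-3) = -6 - 3/2 = -15/2 ≈ -7.5000)
p = 63
Z(L, s) = -45/2 - 15/(2*L) (Z(L, s) = -15*(1/L + 3)/2 = -15*(3 + 1/L)/2 = -45/2 - 15/(2*L))
((6 + v) + 5)*Z(p, 88) = ((6 - 5) + 5)*((15/2)*(-1 - 3*63)/63) = (1 + 5)*((15/2)*(1/63)*(-1 - 189)) = 6*((15/2)*(1/63)*(-190)) = 6*(-475/21) = -950/7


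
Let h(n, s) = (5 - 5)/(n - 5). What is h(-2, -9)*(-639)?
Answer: 0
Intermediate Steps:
h(n, s) = 0 (h(n, s) = 0/(-5 + n) = 0)
h(-2, -9)*(-639) = 0*(-639) = 0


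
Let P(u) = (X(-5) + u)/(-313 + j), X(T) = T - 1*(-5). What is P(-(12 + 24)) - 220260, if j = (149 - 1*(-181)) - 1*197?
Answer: -1101299/5 ≈ -2.2026e+5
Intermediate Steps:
X(T) = 5 + T (X(T) = T + 5 = 5 + T)
j = 133 (j = (149 + 181) - 197 = 330 - 197 = 133)
P(u) = -u/180 (P(u) = ((5 - 5) + u)/(-313 + 133) = (0 + u)/(-180) = u*(-1/180) = -u/180)
P(-(12 + 24)) - 220260 = -(-1)*(12 + 24)/180 - 220260 = -(-1)*36/180 - 220260 = -1/180*(-36) - 220260 = ⅕ - 220260 = -1101299/5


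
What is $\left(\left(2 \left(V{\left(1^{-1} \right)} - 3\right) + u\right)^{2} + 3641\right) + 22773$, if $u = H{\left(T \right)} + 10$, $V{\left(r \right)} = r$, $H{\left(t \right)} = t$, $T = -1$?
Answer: $26439$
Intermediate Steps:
$u = 9$ ($u = -1 + 10 = 9$)
$\left(\left(2 \left(V{\left(1^{-1} \right)} - 3\right) + u\right)^{2} + 3641\right) + 22773 = \left(\left(2 \left(1^{-1} - 3\right) + 9\right)^{2} + 3641\right) + 22773 = \left(\left(2 \left(1 - 3\right) + 9\right)^{2} + 3641\right) + 22773 = \left(\left(2 \left(-2\right) + 9\right)^{2} + 3641\right) + 22773 = \left(\left(-4 + 9\right)^{2} + 3641\right) + 22773 = \left(5^{2} + 3641\right) + 22773 = \left(25 + 3641\right) + 22773 = 3666 + 22773 = 26439$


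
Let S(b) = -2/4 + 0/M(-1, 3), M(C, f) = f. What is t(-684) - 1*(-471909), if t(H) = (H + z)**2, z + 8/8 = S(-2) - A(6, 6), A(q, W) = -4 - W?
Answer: 3712837/4 ≈ 9.2821e+5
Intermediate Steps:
S(b) = -1/2 (S(b) = -2/4 + 0/3 = -2*1/4 + 0*(1/3) = -1/2 + 0 = -1/2)
z = 17/2 (z = -1 + (-1/2 - (-4 - 1*6)) = -1 + (-1/2 - (-4 - 6)) = -1 + (-1/2 - 1*(-10)) = -1 + (-1/2 + 10) = -1 + 19/2 = 17/2 ≈ 8.5000)
t(H) = (17/2 + H)**2 (t(H) = (H + 17/2)**2 = (17/2 + H)**2)
t(-684) - 1*(-471909) = (17 + 2*(-684))**2/4 - 1*(-471909) = (17 - 1368)**2/4 + 471909 = (1/4)*(-1351)**2 + 471909 = (1/4)*1825201 + 471909 = 1825201/4 + 471909 = 3712837/4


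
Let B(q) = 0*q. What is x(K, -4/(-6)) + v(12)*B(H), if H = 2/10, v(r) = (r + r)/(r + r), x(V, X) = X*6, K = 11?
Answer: 4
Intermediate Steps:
x(V, X) = 6*X
v(r) = 1 (v(r) = (2*r)/((2*r)) = (2*r)*(1/(2*r)) = 1)
H = ⅕ (H = 2*(⅒) = ⅕ ≈ 0.20000)
B(q) = 0
x(K, -4/(-6)) + v(12)*B(H) = 6*(-4/(-6)) + 1*0 = 6*(-4*(-⅙)) + 0 = 6*(⅔) + 0 = 4 + 0 = 4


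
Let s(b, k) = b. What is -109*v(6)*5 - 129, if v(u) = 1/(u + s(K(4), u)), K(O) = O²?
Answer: -3383/22 ≈ -153.77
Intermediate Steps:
v(u) = 1/(16 + u) (v(u) = 1/(u + 4²) = 1/(u + 16) = 1/(16 + u))
-109*v(6)*5 - 129 = -109*5/(16 + 6) - 129 = -109*5/22 - 129 = -545/22 - 129 = -3383/22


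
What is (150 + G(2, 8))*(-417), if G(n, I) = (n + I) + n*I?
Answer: -73392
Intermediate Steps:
G(n, I) = I + n + I*n (G(n, I) = (I + n) + I*n = I + n + I*n)
(150 + G(2, 8))*(-417) = (150 + (8 + 2 + 8*2))*(-417) = (150 + (8 + 2 + 16))*(-417) = (150 + 26)*(-417) = 176*(-417) = -73392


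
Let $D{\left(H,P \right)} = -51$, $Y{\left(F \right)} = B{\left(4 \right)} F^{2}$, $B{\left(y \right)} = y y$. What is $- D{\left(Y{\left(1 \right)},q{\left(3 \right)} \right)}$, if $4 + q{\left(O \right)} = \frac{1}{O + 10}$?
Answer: $51$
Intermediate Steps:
$B{\left(y \right)} = y^{2}$
$Y{\left(F \right)} = 16 F^{2}$ ($Y{\left(F \right)} = 4^{2} F^{2} = 16 F^{2}$)
$q{\left(O \right)} = -4 + \frac{1}{10 + O}$ ($q{\left(O \right)} = -4 + \frac{1}{O + 10} = -4 + \frac{1}{10 + O}$)
$- D{\left(Y{\left(1 \right)},q{\left(3 \right)} \right)} = \left(-1\right) \left(-51\right) = 51$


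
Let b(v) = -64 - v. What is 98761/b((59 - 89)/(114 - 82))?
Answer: -1580176/1009 ≈ -1566.1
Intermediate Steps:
98761/b((59 - 89)/(114 - 82)) = 98761/(-64 - (59 - 89)/(114 - 82)) = 98761/(-64 - (-30)/32) = 98761/(-64 - 1*(-15/16)) = 98761/(-64 + 15/16) = 98761/(-1009/16) = 98761*(-16/1009) = -1580176/1009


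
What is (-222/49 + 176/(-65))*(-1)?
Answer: 23054/3185 ≈ 7.2383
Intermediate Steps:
(-222/49 + 176/(-65))*(-1) = (-222*1/49 + 176*(-1/65))*(-1) = (-222/49 - 176/65)*(-1) = -23054/3185*(-1) = 23054/3185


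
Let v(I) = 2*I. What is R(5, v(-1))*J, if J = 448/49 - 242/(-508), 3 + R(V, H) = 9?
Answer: 51309/889 ≈ 57.715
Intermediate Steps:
R(V, H) = 6 (R(V, H) = -3 + 9 = 6)
J = 17103/1778 (J = 448*(1/49) - 242*(-1/508) = 64/7 + 121/254 = 17103/1778 ≈ 9.6192)
R(5, v(-1))*J = 6*(17103/1778) = 51309/889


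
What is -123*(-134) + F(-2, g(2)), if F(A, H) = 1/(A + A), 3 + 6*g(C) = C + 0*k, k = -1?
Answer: 65927/4 ≈ 16482.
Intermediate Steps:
g(C) = -½ + C/6 (g(C) = -½ + (C + 0*(-1))/6 = -½ + (C + 0)/6 = -½ + C/6)
F(A, H) = 1/(2*A)
-123*(-134) + F(-2, g(2)) = -123*(-134) + (½)/(-2) = 16482 + (½)*(-½) = 16482 - ¼ = 65927/4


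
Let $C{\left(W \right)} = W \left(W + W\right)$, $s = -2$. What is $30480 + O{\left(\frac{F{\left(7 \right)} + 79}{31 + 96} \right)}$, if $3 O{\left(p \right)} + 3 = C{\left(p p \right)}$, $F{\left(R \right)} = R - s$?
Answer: $\frac{23786965478189}{780433923} \approx 30479.0$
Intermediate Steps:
$F{\left(R \right)} = 2 + R$ ($F{\left(R \right)} = R - -2 = R + 2 = 2 + R$)
$C{\left(W \right)} = 2 W^{2}$ ($C{\left(W \right)} = W 2 W = 2 W^{2}$)
$O{\left(p \right)} = -1 + \frac{2 p^{4}}{3}$ ($O{\left(p \right)} = -1 + \frac{2 \left(p p\right)^{2}}{3} = -1 + \frac{2 \left(p^{2}\right)^{2}}{3} = -1 + \frac{2 p^{4}}{3}$)
$30480 + O{\left(\frac{F{\left(7 \right)} + 79}{31 + 96} \right)} = 30480 - \left(1 - \frac{2 \left(\frac{\left(2 + 7\right) + 79}{31 + 96}\right)^{4}}{3}\right) = 30480 - \left(1 - \frac{2 \left(\frac{9 + 79}{127}\right)^{4}}{3}\right) = 30480 - \left(1 - \frac{2 \left(88 \cdot \frac{1}{127}\right)^{4}}{3}\right) = 30480 - \left(1 - \frac{2 \left(\frac{88}{127}\right)^{4}}{3}\right) = 30480 + \left(-1 + \frac{2}{3} \cdot \frac{59969536}{260144641}\right) = 30480 + \left(-1 + \frac{119939072}{780433923}\right) = 30480 - \frac{660494851}{780433923} = \frac{23786965478189}{780433923}$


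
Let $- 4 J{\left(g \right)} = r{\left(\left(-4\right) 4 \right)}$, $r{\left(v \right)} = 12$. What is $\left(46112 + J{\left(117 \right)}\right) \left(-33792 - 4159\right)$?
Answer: $-1749882659$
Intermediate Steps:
$J{\left(g \right)} = -3$ ($J{\left(g \right)} = \left(- \frac{1}{4}\right) 12 = -3$)
$\left(46112 + J{\left(117 \right)}\right) \left(-33792 - 4159\right) = \left(46112 - 3\right) \left(-33792 - 4159\right) = 46109 \left(-37951\right) = -1749882659$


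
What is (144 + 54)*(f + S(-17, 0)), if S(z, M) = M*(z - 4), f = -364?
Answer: -72072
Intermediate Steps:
S(z, M) = M*(-4 + z)
(144 + 54)*(f + S(-17, 0)) = (144 + 54)*(-364 + 0*(-4 - 17)) = 198*(-364 + 0*(-21)) = 198*(-364 + 0) = 198*(-364) = -72072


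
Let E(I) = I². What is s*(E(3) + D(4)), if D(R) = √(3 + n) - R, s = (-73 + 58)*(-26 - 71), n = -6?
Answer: 7275 + 1455*I*√3 ≈ 7275.0 + 2520.1*I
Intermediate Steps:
s = 1455 (s = -15*(-97) = 1455)
D(R) = -R + I*√3 (D(R) = √(3 - 6) - R = √(-3) - R = I*√3 - R = -R + I*√3)
s*(E(3) + D(4)) = 1455*(3² + (-1*4 + I*√3)) = 1455*(9 + (-4 + I*√3)) = 1455*(5 + I*√3) = 7275 + 1455*I*√3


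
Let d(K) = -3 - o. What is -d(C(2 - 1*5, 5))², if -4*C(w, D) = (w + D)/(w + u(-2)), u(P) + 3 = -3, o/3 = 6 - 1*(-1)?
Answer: -576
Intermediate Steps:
o = 21 (o = 3*(6 - 1*(-1)) = 3*(6 + 1) = 3*7 = 21)
u(P) = -6 (u(P) = -3 - 3 = -6)
C(w, D) = -(D + w)/(4*(-6 + w)) (C(w, D) = -(w + D)/(4*(w - 6)) = -(D + w)/(4*(-6 + w)))
d(K) = -24 (d(K) = -3 - 1*21 = -3 - 21 = -24)
-d(C(2 - 1*5, 5))² = -1*(-24)² = -1*576 = -576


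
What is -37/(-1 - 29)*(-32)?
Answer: -592/15 ≈ -39.467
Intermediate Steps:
-37/(-1 - 29)*(-32) = -37/(-30)*(-32) = -37*(-1/30)*(-32) = (37/30)*(-32) = -592/15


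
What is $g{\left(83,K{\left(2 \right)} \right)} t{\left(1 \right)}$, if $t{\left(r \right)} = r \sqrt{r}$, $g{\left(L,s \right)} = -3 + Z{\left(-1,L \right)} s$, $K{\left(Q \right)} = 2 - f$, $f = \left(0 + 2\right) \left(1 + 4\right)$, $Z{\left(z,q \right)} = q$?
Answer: $-667$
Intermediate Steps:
$f = 10$ ($f = 2 \cdot 5 = 10$)
$K{\left(Q \right)} = -8$ ($K{\left(Q \right)} = 2 - 10 = -8$)
$g{\left(L,s \right)} = -3 + L s$
$t{\left(r \right)} = r^{\frac{3}{2}}$
$g{\left(83,K{\left(2 \right)} \right)} t{\left(1 \right)} = \left(-3 + 83 \left(-8\right)\right) 1^{\frac{3}{2}} = \left(-3 - 664\right) 1 = \left(-667\right) 1 = -667$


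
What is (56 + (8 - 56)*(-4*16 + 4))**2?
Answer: 8620096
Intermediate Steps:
(56 + (8 - 56)*(-4*16 + 4))**2 = (56 - 48*(-64 + 4))**2 = (56 - 48*(-60))**2 = (56 + 2880)**2 = 2936**2 = 8620096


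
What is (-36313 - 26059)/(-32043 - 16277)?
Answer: 15593/12080 ≈ 1.2908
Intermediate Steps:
(-36313 - 26059)/(-32043 - 16277) = -62372/(-48320) = -62372*(-1/48320) = 15593/12080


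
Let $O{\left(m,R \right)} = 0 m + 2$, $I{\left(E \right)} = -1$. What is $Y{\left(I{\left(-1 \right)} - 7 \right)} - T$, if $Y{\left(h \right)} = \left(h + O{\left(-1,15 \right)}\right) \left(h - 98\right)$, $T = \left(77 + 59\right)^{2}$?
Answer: $-17860$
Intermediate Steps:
$T = 18496$ ($T = 136^{2} = 18496$)
$O{\left(m,R \right)} = 2$ ($O{\left(m,R \right)} = 0 + 2 = 2$)
$Y{\left(h \right)} = \left(-98 + h\right) \left(2 + h\right)$ ($Y{\left(h \right)} = \left(h + 2\right) \left(h - 98\right) = \left(2 + h\right) \left(-98 + h\right) = \left(-98 + h\right) \left(2 + h\right)$)
$Y{\left(I{\left(-1 \right)} - 7 \right)} - T = \left(-196 + \left(-1 - 7\right)^{2} - 96 \left(-1 - 7\right)\right) - 18496 = \left(-196 + \left(-8\right)^{2} - -768\right) - 18496 = \left(-196 + 64 + 768\right) - 18496 = 636 - 18496 = -17860$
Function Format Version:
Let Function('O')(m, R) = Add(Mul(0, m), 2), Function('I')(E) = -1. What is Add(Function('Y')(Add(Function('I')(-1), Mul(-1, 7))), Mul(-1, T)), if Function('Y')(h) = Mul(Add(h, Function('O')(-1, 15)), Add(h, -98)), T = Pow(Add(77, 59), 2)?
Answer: -17860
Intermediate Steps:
T = 18496 (T = Pow(136, 2) = 18496)
Function('O')(m, R) = 2 (Function('O')(m, R) = Add(0, 2) = 2)
Function('Y')(h) = Mul(Add(-98, h), Add(2, h)) (Function('Y')(h) = Mul(Add(h, 2), Add(h, -98)) = Mul(Add(2, h), Add(-98, h)) = Mul(Add(-98, h), Add(2, h)))
Add(Function('Y')(Add(Function('I')(-1), Mul(-1, 7))), Mul(-1, T)) = Add(Add(-196, Pow(Add(-1, Mul(-1, 7)), 2), Mul(-96, Add(-1, Mul(-1, 7)))), Mul(-1, 18496)) = Add(Add(-196, Pow(Add(-1, -7), 2), Mul(-96, Add(-1, -7))), -18496) = Add(Add(-196, Pow(-8, 2), Mul(-96, -8)), -18496) = Add(Add(-196, 64, 768), -18496) = Add(636, -18496) = -17860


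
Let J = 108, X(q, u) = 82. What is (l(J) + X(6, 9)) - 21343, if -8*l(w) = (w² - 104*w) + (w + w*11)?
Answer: -21477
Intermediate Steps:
l(w) = -w²/8 + 23*w/2 (l(w) = -((w² - 104*w) + (w + w*11))/8 = -((w² - 104*w) + (w + 11*w))/8 = -((w² - 104*w) + 12*w)/8 = -(w² - 92*w)/8 = -w²/8 + 23*w/2)
(l(J) + X(6, 9)) - 21343 = ((⅛)*108*(92 - 1*108) + 82) - 21343 = ((⅛)*108*(92 - 108) + 82) - 21343 = ((⅛)*108*(-16) + 82) - 21343 = (-216 + 82) - 21343 = -134 - 21343 = -21477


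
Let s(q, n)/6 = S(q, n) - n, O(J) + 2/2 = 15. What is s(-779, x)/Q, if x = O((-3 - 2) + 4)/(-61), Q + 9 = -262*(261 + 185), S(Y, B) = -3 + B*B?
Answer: 60678/434839781 ≈ 0.00013954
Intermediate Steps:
S(Y, B) = -3 + B²
O(J) = 14 (O(J) = -1 + 15 = 14)
Q = -116861 (Q = -9 - 262*(261 + 185) = -9 - 262*446 = -9 - 116852 = -116861)
x = -14/61 (x = 14/(-61) = 14*(-1/61) = -14/61 ≈ -0.22951)
s(q, n) = -18 - 6*n + 6*n² (s(q, n) = 6*((-3 + n²) - n) = 6*(-3 + n² - n) = -18 - 6*n + 6*n²)
s(-779, x)/Q = (-18 - 6*(-14/61) + 6*(-14/61)²)/(-116861) = (-18 + 84/61 + 6*(196/3721))*(-1/116861) = (-18 + 84/61 + 1176/3721)*(-1/116861) = -60678/3721*(-1/116861) = 60678/434839781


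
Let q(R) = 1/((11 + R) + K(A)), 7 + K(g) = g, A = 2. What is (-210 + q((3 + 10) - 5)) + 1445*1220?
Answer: 24677661/14 ≈ 1.7627e+6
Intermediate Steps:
K(g) = -7 + g
q(R) = 1/(6 + R) (q(R) = 1/((11 + R) + (-7 + 2)) = 1/((11 + R) - 5) = 1/(6 + R))
(-210 + q((3 + 10) - 5)) + 1445*1220 = (-210 + 1/(6 + ((3 + 10) - 5))) + 1445*1220 = (-210 + 1/(6 + (13 - 5))) + 1762900 = (-210 + 1/(6 + 8)) + 1762900 = (-210 + 1/14) + 1762900 = -2939/14 + 1762900 = 24677661/14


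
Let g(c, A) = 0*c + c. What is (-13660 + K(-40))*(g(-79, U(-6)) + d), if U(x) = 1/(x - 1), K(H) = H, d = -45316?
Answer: 621911500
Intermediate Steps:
U(x) = 1/(-1 + x)
g(c, A) = c (g(c, A) = 0 + c = c)
(-13660 + K(-40))*(g(-79, U(-6)) + d) = (-13660 - 40)*(-79 - 45316) = -13700*(-45395) = 621911500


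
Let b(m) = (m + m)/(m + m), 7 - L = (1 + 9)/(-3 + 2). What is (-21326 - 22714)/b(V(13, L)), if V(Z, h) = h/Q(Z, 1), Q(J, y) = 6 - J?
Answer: -44040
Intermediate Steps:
L = 17 (L = 7 - (1 + 9)/(-3 + 2) = 7 - 10/(-1) = 7 - 10*(-1) = 7 - 1*(-10) = 7 + 10 = 17)
V(Z, h) = h/(6 - Z)
b(m) = 1 (b(m) = (2*m)/((2*m)) = (2*m)*(1/(2*m)) = 1)
(-21326 - 22714)/b(V(13, L)) = (-21326 - 22714)/1 = -44040*1 = -44040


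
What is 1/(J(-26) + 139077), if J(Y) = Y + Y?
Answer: 1/139025 ≈ 7.1930e-6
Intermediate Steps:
J(Y) = 2*Y
1/(J(-26) + 139077) = 1/(2*(-26) + 139077) = 1/(-52 + 139077) = 1/139025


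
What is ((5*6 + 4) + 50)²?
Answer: 7056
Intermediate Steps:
((5*6 + 4) + 50)² = ((30 + 4) + 50)² = (34 + 50)² = 84² = 7056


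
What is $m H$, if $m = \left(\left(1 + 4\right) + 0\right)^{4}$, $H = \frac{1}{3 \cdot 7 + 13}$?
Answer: $\frac{625}{34} \approx 18.382$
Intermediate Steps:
$H = \frac{1}{34}$ ($H = \frac{1}{21 + 13} = \frac{1}{34} \approx 0.029412$)
$m = 625$ ($m = \left(5 + 0\right)^{4} = 5^{4} = 625$)
$m H = 625 \cdot \frac{1}{34} = \frac{625}{34}$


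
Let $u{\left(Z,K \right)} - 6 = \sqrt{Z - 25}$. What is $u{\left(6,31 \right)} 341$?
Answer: $2046 + 341 i \sqrt{19} \approx 2046.0 + 1486.4 i$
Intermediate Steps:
$u{\left(Z,K \right)} = 6 + \sqrt{-25 + Z}$ ($u{\left(Z,K \right)} = 6 + \sqrt{Z - 25} = 6 + \sqrt{-25 + Z}$)
$u{\left(6,31 \right)} 341 = \left(6 + \sqrt{-25 + 6}\right) 341 = \left(6 + \sqrt{-19}\right) 341 = \left(6 + i \sqrt{19}\right) 341 = 2046 + 341 i \sqrt{19}$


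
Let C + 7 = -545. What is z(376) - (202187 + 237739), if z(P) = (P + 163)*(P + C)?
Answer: -534790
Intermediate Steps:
C = -552 (C = -7 - 545 = -552)
z(P) = (-552 + P)*(163 + P) (z(P) = (P + 163)*(P - 552) = (163 + P)*(-552 + P) = (-552 + P)*(163 + P))
z(376) - (202187 + 237739) = (-89976 + 376² - 389*376) - (202187 + 237739) = (-89976 + 141376 - 146264) - 1*439926 = -94864 - 439926 = -534790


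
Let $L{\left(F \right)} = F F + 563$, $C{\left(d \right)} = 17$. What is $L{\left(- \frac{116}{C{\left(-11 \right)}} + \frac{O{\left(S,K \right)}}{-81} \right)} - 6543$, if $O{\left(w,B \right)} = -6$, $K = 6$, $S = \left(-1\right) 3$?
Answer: $- \frac{1250274776}{210681} \approx -5934.4$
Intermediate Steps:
$S = -3$
$L{\left(F \right)} = 563 + F^{2}$ ($L{\left(F \right)} = F^{2} + 563 = 563 + F^{2}$)
$L{\left(- \frac{116}{C{\left(-11 \right)}} + \frac{O{\left(S,K \right)}}{-81} \right)} - 6543 = \left(563 + \left(- \frac{116}{17} - \frac{6}{-81}\right)^{2}\right) - 6543 = \left(563 + \left(\left(-116\right) \frac{1}{17} - - \frac{2}{27}\right)^{2}\right) - 6543 = \left(563 + \left(- \frac{116}{17} + \frac{2}{27}\right)^{2}\right) - 6543 = \left(563 + \left(- \frac{3098}{459}\right)^{2}\right) - 6543 = \left(563 + \frac{9597604}{210681}\right) - 6543 = \frac{128211007}{210681} - 6543 = - \frac{1250274776}{210681}$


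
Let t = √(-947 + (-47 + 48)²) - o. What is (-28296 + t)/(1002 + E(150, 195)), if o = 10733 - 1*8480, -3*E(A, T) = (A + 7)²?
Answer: 91647/21643 - 3*I*√946/21643 ≈ 4.2345 - 0.0042633*I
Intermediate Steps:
E(A, T) = -(7 + A)²/3 (E(A, T) = -(A + 7)²/3 = -(7 + A)²/3)
o = 2253 (o = 10733 - 8480 = 2253)
t = -2253 + I*√946 (t = √(-947 + (-47 + 48)²) - 1*2253 = √(-947 + 1²) - 2253 = √(-947 + 1) - 2253 = √(-946) - 2253 = I*√946 - 2253 = -2253 + I*√946 ≈ -2253.0 + 30.757*I)
(-28296 + t)/(1002 + E(150, 195)) = (-28296 + (-2253 + I*√946))/(1002 - (7 + 150)²/3) = (-30549 + I*√946)/(1002 - ⅓*157²) = (-30549 + I*√946)/(1002 - ⅓*24649) = (-30549 + I*√946)/(1002 - 24649/3) = (-30549 + I*√946)/(-21643/3) = (-30549 + I*√946)*(-3/21643) = 91647/21643 - 3*I*√946/21643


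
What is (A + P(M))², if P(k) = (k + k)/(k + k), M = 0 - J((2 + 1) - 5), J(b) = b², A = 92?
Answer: 8649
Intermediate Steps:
M = -4 (M = 0 - ((2 + 1) - 5)² = 0 - (3 - 5)² = 0 - 1*(-2)² = 0 - 1*4 = 0 - 4 = -4)
P(k) = 1 (P(k) = (2*k)/((2*k)) = (2*k)*(1/(2*k)) = 1)
(A + P(M))² = (92 + 1)² = 93² = 8649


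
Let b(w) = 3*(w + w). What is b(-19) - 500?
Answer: -614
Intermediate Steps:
b(w) = 6*w (b(w) = 3*(2*w) = 6*w)
b(-19) - 500 = 6*(-19) - 500 = -114 - 500 = -614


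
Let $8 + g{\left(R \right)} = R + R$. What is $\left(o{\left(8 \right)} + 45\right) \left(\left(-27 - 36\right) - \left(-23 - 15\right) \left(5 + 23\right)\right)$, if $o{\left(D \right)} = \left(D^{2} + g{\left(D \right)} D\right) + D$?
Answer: $181181$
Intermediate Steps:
$g{\left(R \right)} = -8 + 2 R$ ($g{\left(R \right)} = -8 + \left(R + R\right) = -8 + 2 R$)
$o{\left(D \right)} = D + D^{2} + D \left(-8 + 2 D\right)$ ($o{\left(D \right)} = \left(D^{2} + \left(-8 + 2 D\right) D\right) + D = \left(D^{2} + D \left(-8 + 2 D\right)\right) + D = D + D^{2} + D \left(-8 + 2 D\right)$)
$\left(o{\left(8 \right)} + 45\right) \left(\left(-27 - 36\right) - \left(-23 - 15\right) \left(5 + 23\right)\right) = \left(8 \left(-7 + 3 \cdot 8\right) + 45\right) \left(\left(-27 - 36\right) - \left(-23 - 15\right) \left(5 + 23\right)\right) = \left(8 \left(-7 + 24\right) + 45\right) \left(\left(-27 - 36\right) - \left(-38\right) 28\right) = \left(8 \cdot 17 + 45\right) \left(-63 - -1064\right) = \left(136 + 45\right) \left(-63 + 1064\right) = 181 \cdot 1001 = 181181$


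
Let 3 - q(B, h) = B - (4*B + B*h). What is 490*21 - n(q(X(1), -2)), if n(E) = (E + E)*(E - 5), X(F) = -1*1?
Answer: 10302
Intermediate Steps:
X(F) = -1
q(B, h) = 3 + 3*B + B*h (q(B, h) = 3 - (B - (4*B + B*h)) = 3 - (B + (-4*B - B*h)) = 3 - (-3*B - B*h) = 3 + (3*B + B*h) = 3 + 3*B + B*h)
n(E) = 2*E*(-5 + E) (n(E) = (2*E)*(-5 + E) = 2*E*(-5 + E))
490*21 - n(q(X(1), -2)) = 490*21 - 2*(3 + 3*(-1) - 1*(-2))*(-5 + (3 + 3*(-1) - 1*(-2))) = 10290 - 2*(3 - 3 + 2)*(-5 + (3 - 3 + 2)) = 10290 - 2*2*(-5 + 2) = 10290 - 2*2*(-3) = 10290 - 1*(-12) = 10290 + 12 = 10302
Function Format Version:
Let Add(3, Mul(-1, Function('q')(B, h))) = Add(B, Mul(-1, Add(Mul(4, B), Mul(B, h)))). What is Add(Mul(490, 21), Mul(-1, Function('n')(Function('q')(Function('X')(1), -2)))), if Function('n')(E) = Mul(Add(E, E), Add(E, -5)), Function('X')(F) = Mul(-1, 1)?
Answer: 10302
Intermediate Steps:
Function('X')(F) = -1
Function('q')(B, h) = Add(3, Mul(3, B), Mul(B, h)) (Function('q')(B, h) = Add(3, Mul(-1, Add(B, Mul(-1, Add(Mul(4, B), Mul(B, h)))))) = Add(3, Mul(-1, Add(B, Add(Mul(-4, B), Mul(-1, B, h))))) = Add(3, Mul(-1, Add(Mul(-3, B), Mul(-1, B, h)))) = Add(3, Add(Mul(3, B), Mul(B, h))) = Add(3, Mul(3, B), Mul(B, h)))
Function('n')(E) = Mul(2, E, Add(-5, E)) (Function('n')(E) = Mul(Mul(2, E), Add(-5, E)) = Mul(2, E, Add(-5, E)))
Add(Mul(490, 21), Mul(-1, Function('n')(Function('q')(Function('X')(1), -2)))) = Add(Mul(490, 21), Mul(-1, Mul(2, Add(3, Mul(3, -1), Mul(-1, -2)), Add(-5, Add(3, Mul(3, -1), Mul(-1, -2)))))) = Add(10290, Mul(-1, Mul(2, Add(3, -3, 2), Add(-5, Add(3, -3, 2))))) = Add(10290, Mul(-1, Mul(2, 2, Add(-5, 2)))) = Add(10290, Mul(-1, Mul(2, 2, -3))) = Add(10290, Mul(-1, -12)) = Add(10290, 12) = 10302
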